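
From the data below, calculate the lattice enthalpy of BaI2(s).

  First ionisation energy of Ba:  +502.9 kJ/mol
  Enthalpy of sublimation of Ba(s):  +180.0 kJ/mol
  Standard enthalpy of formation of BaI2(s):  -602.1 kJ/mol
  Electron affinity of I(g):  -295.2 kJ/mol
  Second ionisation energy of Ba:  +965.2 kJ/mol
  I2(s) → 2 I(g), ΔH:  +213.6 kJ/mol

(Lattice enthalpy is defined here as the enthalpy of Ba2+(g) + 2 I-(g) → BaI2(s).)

ΔHf° = 1·ΔHsub + 1·(ΣIE) + 1·D(I2) + 2·EA + U
-602.1 = 1·(+180.0) + 1·(+1468.1) + 1·(+213.6) + 2·(-295.2) + U
U = -602.1 − (+1271.3) = -1873.4 kJ/mol

U = -1873.4 kJ/mol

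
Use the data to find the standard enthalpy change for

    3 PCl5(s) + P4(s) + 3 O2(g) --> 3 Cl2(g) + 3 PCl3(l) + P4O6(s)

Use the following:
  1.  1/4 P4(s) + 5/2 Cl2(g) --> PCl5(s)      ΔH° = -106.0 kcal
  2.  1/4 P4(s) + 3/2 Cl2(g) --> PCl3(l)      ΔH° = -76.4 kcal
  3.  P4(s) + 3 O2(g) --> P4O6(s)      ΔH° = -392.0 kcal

ΔH° = -303.2 kcal

eq. 1 reversed and × 3: (-3)·(-106.0) = +318.0 kcal
eq. 2 × 3: (3)·(-76.4) = -229.2 kcal
eq. 3 as written: -392.0 kcal
ΔH° = (-3)·(-106.0) + (3)·(-76.4) + (1)·(-392.0) = -303.2 kcal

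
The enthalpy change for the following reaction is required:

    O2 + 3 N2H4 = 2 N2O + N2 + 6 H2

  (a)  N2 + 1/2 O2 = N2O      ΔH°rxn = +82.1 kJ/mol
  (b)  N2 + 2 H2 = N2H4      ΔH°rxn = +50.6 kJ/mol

(a) × 2 (scale by 2 for the 2 N2O): (2)·(+82.1) = +164.2 kJ/mol
(b) reversed and × 3 (reverse to put N2H4 on the reactant side; ×3 to match 3 N2H4 in the target): (-3)·(+50.6) = -151.8 kJ/mol
Since enthalpy is a state function, ΔH°rxn = (2)·(+82.1) + (-3)·(+50.6) = 12.4 kJ/mol

ΔH°rxn = 12.4 kJ/mol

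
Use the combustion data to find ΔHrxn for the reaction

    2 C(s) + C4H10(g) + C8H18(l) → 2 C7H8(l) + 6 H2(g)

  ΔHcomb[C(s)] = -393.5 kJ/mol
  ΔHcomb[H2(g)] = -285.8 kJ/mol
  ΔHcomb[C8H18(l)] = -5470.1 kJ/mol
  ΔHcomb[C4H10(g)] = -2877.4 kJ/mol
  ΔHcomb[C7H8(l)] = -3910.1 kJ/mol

Using ΔH = Σ nΔHc°(reactants) − Σ nΔHc°(products):
= [2·(-393.5) + 1·(-2877.4) + 1·(-5470.1)] − [2·(-3910.1) + 6·(-285.8)]
= 400.5 kJ/mol

ΔHrxn = 400.5 kJ/mol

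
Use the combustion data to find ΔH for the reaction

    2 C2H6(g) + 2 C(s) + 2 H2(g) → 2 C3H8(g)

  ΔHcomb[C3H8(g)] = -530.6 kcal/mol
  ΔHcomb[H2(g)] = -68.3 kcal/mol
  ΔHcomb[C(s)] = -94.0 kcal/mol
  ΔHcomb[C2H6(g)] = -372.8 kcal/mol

Using ΔH = Σ nΔHc°(reactants) − Σ nΔHc°(products):
= [2·(-372.8) + 2·(-94.0) + 2·(-68.3)] − [2·(-530.6)]
= -9.0 kcal/mol

ΔH = -9.0 kcal/mol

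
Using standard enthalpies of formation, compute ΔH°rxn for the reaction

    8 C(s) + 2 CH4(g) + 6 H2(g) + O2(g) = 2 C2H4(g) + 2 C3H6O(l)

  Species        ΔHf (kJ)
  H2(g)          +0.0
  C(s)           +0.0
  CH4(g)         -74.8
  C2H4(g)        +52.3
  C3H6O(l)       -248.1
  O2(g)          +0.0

Products: 2·(+52.3) + 2·(-248.1) = -391.6
Reactants: 8·(+0.0) + 2·(-74.8) + 6·(+0.0) + 1·(+0.0) = -149.6
ΔH°rxn = (-391.6) − (-149.6) = -242.0 kJ

ΔH°rxn = -242.0 kJ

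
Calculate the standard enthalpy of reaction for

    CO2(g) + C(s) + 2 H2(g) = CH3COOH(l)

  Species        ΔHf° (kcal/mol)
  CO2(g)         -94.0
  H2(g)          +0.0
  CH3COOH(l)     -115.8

ΔH°rxn = Σ nΔHf°(products) − Σ nΔHf°(reactants).
Products: 1·(-115.8) = -115.8
Reactants: 1·(-94.0) + 1·(+0.0) + 2·(+0.0) = -94.0
ΔH°rxn = (-115.8) − (-94.0) = -21.8 kcal/mol

ΔH°rxn = -21.8 kcal/mol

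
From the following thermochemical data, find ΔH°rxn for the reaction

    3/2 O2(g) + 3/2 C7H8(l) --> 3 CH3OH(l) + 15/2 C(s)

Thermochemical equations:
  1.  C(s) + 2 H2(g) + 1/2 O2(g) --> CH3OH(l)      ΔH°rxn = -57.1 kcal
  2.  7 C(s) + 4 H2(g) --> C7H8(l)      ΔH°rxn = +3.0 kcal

eq. 1 × 3: (3)·(-57.1) = -171.3 kcal
eq. 2 reversed and × 3/2: (-3/2)·(+3.0) = -4.5 kcal
ΔH°rxn = (-171.3) + (-4.5) = -175.8 kcal

ΔH°rxn = -175.8 kcal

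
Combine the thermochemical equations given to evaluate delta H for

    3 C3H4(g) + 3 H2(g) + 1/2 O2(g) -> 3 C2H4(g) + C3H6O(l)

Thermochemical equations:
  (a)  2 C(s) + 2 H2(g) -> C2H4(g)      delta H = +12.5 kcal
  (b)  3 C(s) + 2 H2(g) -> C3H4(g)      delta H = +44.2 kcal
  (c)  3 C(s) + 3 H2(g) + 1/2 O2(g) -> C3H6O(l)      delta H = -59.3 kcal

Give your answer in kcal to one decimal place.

(a) × 3: (3)·(+12.5) = +37.5 kcal
(b) reversed and × 3: (-3)·(+44.2) = -132.6 kcal
(c) as written: -59.3 kcal
By Hess's law, delta H = (+37.5) + (-132.6) + (-59.3) = -154.4 kcal

delta H = -154.4 kcal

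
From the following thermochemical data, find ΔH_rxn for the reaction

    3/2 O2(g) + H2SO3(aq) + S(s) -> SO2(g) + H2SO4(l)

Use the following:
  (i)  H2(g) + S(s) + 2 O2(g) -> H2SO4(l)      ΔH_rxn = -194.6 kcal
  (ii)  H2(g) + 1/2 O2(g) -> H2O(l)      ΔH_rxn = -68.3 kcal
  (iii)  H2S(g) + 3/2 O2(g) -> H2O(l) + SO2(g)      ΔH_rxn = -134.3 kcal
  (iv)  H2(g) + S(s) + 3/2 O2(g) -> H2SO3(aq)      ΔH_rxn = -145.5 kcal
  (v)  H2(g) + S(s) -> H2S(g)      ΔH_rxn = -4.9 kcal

ΔH_rxn = -120.0 kcal

(i) as written (H2SO4(l) already on the product side): -194.6 kcal
(ii) reversed: +68.3 kcal
(iii) as written (SO2(g) already on the product side): -134.3 kcal
(iv) reversed (H2SO3(aq) must end up as a reactant): +145.5 kcal
(v) as written: -4.9 kcal
ΔH_rxn = (1)·(-194.6) + (-1)·(-68.3) + (1)·(-134.3) + (-1)·(-145.5) + (1)·(-4.9) = -120.0 kcal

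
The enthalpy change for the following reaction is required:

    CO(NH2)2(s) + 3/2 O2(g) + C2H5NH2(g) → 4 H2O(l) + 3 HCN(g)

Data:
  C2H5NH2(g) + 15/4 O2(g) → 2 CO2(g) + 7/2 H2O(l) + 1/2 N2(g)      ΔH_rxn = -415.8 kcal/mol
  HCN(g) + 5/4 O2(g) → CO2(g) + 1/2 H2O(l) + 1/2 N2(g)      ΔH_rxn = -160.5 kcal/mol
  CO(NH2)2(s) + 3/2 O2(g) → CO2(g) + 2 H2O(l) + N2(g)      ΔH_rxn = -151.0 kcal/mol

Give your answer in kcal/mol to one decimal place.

equation 1 as written: -415.8 kcal/mol
equation 2 reversed and × 3: (-3)·(-160.5) = +481.5 kcal/mol
equation 3 as written: -151.0 kcal/mol
ΔH_rxn = (1)·(-415.8) + (-3)·(-160.5) + (1)·(-151.0) = -85.3 kcal/mol

ΔH_rxn = -85.3 kcal/mol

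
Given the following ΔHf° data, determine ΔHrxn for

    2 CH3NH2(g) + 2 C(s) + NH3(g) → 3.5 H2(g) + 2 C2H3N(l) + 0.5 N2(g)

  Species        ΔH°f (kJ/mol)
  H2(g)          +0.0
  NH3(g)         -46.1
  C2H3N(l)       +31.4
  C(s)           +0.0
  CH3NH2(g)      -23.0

ΔHrxn = 154.9 kJ/mol

ΔH°rxn = Σ nΔHf°(products) − Σ nΔHf°(reactants).
Products: 7/2·(+0.0) + 2·(+31.4) + 1/2·(+0.0) = +62.8
Reactants: 2·(-23.0) + 2·(+0.0) + 1·(-46.1) = -92.1
ΔHrxn = (+62.8) − (-92.1) = 154.9 kJ/mol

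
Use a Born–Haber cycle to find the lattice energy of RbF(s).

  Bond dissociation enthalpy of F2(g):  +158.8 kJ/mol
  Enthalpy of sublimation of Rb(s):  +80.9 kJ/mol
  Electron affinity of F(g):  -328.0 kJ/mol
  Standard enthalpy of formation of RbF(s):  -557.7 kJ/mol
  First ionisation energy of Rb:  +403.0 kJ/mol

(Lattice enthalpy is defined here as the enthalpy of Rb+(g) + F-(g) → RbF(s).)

ΔHf° = 1·ΔHsub + 1·(ΣIE) + 1/2·D(F2) + 1·EA + U
-557.7 = 1·(+80.9) + 1·(+403.0) + 1/2·(+158.8) + 1·(-328.0) + U
U = -557.7 − (+235.3) = -793.0 kJ/mol

U = -793.0 kJ/mol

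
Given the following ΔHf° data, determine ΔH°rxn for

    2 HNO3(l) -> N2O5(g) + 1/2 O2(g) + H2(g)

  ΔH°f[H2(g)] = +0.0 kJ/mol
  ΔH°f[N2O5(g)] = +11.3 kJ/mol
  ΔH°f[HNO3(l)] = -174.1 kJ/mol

ΔH°rxn = 359.5 kJ/mol

ΔH°rxn = Σ nΔHf°(products) − Σ nΔHf°(reactants).
Products: 1·(+11.3) + 1/2·(+0.0) + 1·(+0.0) = +11.3
Reactants: 2·(-174.1) = -348.2
ΔH°rxn = (+11.3) − (-348.2) = 359.5 kJ/mol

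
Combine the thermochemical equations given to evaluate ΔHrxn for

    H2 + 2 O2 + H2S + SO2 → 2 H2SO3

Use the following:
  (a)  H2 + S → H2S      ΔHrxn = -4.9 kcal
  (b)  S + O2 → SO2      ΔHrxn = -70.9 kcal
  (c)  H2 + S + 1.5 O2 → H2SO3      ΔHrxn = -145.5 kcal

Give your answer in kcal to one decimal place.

ΔHrxn = -215.2 kcal

(a) reversed (H2S must end up as a reactant): +4.9 kcal
(b) reversed (reverse to put SO2 on the reactant side): +70.9 kcal
(c) × 2 (scale by 2 for the 2 H2SO3): (2)·(-145.5) = -291.0 kcal
ΔHrxn = (-1)·(-4.9) + (-1)·(-70.9) + (2)·(-145.5) = -215.2 kcal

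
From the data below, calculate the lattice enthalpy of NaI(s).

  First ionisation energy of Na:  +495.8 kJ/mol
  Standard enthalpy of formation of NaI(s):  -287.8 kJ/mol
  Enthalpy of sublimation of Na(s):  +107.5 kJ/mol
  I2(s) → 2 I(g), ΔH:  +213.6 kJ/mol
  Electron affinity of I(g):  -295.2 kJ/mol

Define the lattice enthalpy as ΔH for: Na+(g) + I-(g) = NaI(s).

U = -702.7 kJ/mol

ΔHf° = 1·ΔHsub + 1·(ΣIE) + 1/2·D(I2) + 1·EA + U
-287.8 = 1·(+107.5) + 1·(+495.8) + 1/2·(+213.6) + 1·(-295.2) + U
U = -287.8 − (+414.9) = -702.7 kJ/mol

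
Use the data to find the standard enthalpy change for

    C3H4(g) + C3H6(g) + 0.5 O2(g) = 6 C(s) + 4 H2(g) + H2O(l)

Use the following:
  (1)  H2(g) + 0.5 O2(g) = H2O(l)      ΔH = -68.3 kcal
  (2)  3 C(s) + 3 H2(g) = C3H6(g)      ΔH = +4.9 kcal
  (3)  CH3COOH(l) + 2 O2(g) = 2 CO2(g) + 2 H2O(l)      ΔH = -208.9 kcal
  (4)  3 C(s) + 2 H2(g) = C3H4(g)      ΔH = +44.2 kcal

ΔH = -117.4 kcal

(1) as written: -68.3 kcal
(2) reversed (C3H6(g) must end up as a reactant): -4.9 kcal
(3): not needed (CH3COOH(l) appears nowhere else).
(4) reversed (reverse to put C3H4(g) on the reactant side): -44.2 kcal
ΔH = (-68.3) + (-4.9) + (-44.2) = -117.4 kcal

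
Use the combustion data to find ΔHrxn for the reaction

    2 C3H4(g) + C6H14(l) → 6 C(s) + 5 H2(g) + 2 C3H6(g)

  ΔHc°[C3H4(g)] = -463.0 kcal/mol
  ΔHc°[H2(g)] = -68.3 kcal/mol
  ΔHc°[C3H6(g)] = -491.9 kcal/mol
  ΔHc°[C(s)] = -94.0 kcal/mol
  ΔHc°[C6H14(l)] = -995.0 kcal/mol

ΔHrxn = -31.7 kcal/mol

Using ΔH = Σ nΔHc°(reactants) − Σ nΔHc°(products):
= [2·(-463.0) + 1·(-995.0)] − [6·(-94.0) + 5·(-68.3) + 2·(-491.9)]
= -31.7 kcal/mol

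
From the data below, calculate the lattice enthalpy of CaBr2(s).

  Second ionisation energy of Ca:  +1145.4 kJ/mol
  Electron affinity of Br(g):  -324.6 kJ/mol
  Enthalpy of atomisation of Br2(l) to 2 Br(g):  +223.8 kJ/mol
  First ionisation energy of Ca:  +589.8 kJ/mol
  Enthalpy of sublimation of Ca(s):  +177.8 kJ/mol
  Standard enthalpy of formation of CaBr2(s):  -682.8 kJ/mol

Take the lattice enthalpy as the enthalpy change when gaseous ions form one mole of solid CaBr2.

ΔHf° = 1·ΔHsub + 1·(ΣIE) + 1·D(Br2) + 2·EA + U
-682.8 = 1·(+177.8) + 1·(+1735.2) + 1·(+223.8) + 2·(-324.6) + U
U = -682.8 − (+1487.6) = -2170.4 kJ/mol

U = -2170.4 kJ/mol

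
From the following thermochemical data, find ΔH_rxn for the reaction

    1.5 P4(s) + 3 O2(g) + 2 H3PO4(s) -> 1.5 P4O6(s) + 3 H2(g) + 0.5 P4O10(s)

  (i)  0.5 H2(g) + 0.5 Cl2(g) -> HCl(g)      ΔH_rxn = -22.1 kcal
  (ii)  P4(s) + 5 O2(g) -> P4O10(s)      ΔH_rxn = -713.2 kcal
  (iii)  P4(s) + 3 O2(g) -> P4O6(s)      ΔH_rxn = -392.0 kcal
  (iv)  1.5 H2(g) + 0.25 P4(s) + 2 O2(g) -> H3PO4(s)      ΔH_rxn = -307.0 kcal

(i): not needed (HCl(g) appears nowhere else).
(ii) × 1/2 (×1/2 to match 1/2 P4O10(s) in the target): (1/2)·(-713.2) = -356.6 kcal
(iii) × 3/2 (×3/2 to match 3/2 P4O6(s) in the target): (3/2)·(-392.0) = -588.0 kcal
(iv) reversed and × 2 (H3PO4(s) must end up as a reactant; ×2 to match 2 H3PO4(s) in the target): (-2)·(-307.0) = +614.0 kcal
Summing the manipulated equations, ΔH_rxn = (-356.6) + (-588.0) + (+614.0) = -330.6 kcal

ΔH_rxn = -330.6 kcal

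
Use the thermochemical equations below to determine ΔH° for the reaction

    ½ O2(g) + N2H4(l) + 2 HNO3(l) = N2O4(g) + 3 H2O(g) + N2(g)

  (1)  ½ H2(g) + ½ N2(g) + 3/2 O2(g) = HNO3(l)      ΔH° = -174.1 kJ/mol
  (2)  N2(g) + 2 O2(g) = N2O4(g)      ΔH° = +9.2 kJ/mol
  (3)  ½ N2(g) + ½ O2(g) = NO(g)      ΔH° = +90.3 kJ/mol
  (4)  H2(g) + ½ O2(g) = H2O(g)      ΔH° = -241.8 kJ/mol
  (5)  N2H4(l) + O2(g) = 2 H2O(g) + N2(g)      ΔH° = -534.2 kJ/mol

(1) reversed and × 2: (-2)·(-174.1) = +348.2 kJ/mol
(2) as written: +9.2 kJ/mol
(3): not needed.
(4) as written: -241.8 kJ/mol
(5) as written: -534.2 kJ/mol
Combining the equations, ΔH° = (+348.2) + (+9.2) + (-241.8) + (-534.2) = -418.6 kJ/mol

ΔH° = -418.6 kJ/mol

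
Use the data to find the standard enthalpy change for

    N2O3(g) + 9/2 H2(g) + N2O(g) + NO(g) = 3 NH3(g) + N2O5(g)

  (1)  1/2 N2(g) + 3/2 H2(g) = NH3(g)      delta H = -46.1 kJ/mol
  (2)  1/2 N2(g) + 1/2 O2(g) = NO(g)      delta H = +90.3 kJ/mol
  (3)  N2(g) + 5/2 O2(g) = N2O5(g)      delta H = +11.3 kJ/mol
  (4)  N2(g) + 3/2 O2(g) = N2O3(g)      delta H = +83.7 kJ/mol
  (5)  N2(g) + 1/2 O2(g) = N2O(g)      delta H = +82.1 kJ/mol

(1) × 3 (×3 to match 3 NH3(g) in the target): (3)·(-46.1) = -138.3 kJ/mol
(2) reversed (reverse to put NO(g) on the reactant side): -90.3 kJ/mol
(3) as written (N2O5(g) already on the product side): +11.3 kJ/mol
(4) reversed (reverse to put N2O3(g) on the reactant side): -83.7 kJ/mol
(5) reversed (reverse to put N2O(g) on the reactant side): -82.1 kJ/mol
delta H = (-138.3) + (-90.3) + (+11.3) + (-83.7) + (-82.1) = -383.1 kJ/mol

delta H = -383.1 kJ/mol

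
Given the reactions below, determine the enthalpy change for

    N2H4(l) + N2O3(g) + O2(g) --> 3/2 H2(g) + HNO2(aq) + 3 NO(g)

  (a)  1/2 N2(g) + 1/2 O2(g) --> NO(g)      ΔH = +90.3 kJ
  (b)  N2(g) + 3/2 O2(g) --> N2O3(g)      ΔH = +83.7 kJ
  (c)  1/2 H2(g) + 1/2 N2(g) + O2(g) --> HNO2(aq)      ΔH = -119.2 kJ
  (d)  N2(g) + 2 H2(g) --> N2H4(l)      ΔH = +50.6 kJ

ΔH = 17.4 kJ

(a) × 3 (scale by 3 for the 3 NO(g)): (3)·(+90.3) = +270.9 kJ
(b) reversed (N2O3(g) must end up as a reactant): -83.7 kJ
(c) as written (HNO2(aq) already on the product side): -119.2 kJ
(d) reversed (reverse to put N2H4(l) on the reactant side): -50.6 kJ
By Hess's law, ΔH = (3)·(+90.3) + (-1)·(+83.7) + (1)·(-119.2) + (-1)·(+50.6) = 17.4 kJ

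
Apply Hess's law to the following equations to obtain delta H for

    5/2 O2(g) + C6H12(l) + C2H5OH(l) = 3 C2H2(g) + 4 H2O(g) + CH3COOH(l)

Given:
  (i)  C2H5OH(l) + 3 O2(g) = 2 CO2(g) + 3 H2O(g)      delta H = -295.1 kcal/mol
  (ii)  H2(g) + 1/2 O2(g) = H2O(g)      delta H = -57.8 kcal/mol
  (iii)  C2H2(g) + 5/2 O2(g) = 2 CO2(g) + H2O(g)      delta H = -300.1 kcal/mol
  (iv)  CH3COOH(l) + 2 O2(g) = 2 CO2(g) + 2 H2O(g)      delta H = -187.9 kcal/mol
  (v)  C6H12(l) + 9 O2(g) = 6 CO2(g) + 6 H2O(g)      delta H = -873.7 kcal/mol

delta H = -80.6 kcal/mol

(i) as written: -295.1 kcal/mol
(ii): not needed.
(iii) reversed and × 3: (-3)·(-300.1) = +900.3 kcal/mol
(iv) reversed: +187.9 kcal/mol
(v) as written: -873.7 kcal/mol
delta H = (1)·(-295.1) + (-3)·(-300.1) + (-1)·(-187.9) + (1)·(-873.7) = -80.6 kcal/mol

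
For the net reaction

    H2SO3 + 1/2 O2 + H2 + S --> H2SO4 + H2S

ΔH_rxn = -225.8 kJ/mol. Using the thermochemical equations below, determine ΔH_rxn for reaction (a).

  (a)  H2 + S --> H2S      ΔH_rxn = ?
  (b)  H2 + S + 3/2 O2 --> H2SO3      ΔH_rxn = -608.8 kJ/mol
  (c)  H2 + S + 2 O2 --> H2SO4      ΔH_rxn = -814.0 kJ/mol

(a) as written (H2S already on the product side): contributes x
(b) reversed (H2SO3 must end up as a reactant): +608.8 kJ/mol
(c) as written (H2SO4 already on the product side): -814.0 kJ/mol
-225.8 = (+608.8) + (-814.0) + x
x = (-225.8 − (-205.2)) / (1) = -20.6 kJ/mol

ΔH_rxn = -20.6 kJ/mol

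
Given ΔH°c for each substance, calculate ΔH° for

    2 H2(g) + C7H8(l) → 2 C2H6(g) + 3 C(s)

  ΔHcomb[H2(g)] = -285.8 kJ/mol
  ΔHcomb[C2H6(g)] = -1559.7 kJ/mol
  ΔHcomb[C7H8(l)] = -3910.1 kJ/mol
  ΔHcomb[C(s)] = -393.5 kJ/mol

Using ΔH = Σ nΔHc°(reactants) − Σ nΔHc°(products):
= [2·(-285.8) + 1·(-3910.1)] − [2·(-1559.7) + 3·(-393.5)]
= -181.8 kJ/mol

ΔH° = -181.8 kJ/mol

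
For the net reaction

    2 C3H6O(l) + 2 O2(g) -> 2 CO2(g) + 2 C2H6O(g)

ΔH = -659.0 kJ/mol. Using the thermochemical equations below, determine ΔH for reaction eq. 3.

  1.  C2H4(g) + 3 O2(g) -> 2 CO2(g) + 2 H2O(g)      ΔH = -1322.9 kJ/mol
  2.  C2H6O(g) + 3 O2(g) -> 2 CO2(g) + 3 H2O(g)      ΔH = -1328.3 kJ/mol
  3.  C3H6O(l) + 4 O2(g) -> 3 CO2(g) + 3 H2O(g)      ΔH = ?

ΔH = -1657.8 kJ/mol

eq. 1: not needed.
eq. 2 reversed and × 2: (-2)·(-1328.3) = +2656.6 kJ/mol
eq. 3 × 2: contributes 2·x
-659.0 = (+2656.6) + 2·x
x = (-659.0 − (+2656.6)) / (2) = -1657.8 kJ/mol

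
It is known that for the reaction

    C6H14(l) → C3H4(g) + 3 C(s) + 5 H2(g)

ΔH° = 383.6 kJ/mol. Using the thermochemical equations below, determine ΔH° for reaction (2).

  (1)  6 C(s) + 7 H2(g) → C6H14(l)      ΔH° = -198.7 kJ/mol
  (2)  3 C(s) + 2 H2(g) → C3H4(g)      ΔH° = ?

(1) reversed (reverse to put C6H14(l) on the reactant side): +198.7 kJ/mol
(2) as written (C3H4(g) already on the product side): contributes x
+383.6 = (+198.7) + x
x = (+383.6 − (+198.7)) / (1) = 184.9 kJ/mol

ΔH° = 184.9 kJ/mol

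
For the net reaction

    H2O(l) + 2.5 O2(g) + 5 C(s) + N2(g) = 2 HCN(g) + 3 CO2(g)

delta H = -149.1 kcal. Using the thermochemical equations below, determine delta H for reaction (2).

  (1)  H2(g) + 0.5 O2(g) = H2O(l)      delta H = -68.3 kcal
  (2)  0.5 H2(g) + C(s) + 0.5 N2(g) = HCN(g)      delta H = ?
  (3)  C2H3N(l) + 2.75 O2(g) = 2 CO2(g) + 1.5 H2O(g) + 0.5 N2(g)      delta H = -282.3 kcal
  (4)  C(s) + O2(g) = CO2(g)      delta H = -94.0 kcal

delta H = 32.3 kcal

(1) reversed: +68.3 kcal
(2) × 2: contributes 2·x
(3): not needed.
(4) × 3: (3)·(-94.0) = -282.0 kcal
-149.1 = (+68.3) + (-282.0) + 2·x
x = (-149.1 − (-213.7)) / (2) = 32.3 kcal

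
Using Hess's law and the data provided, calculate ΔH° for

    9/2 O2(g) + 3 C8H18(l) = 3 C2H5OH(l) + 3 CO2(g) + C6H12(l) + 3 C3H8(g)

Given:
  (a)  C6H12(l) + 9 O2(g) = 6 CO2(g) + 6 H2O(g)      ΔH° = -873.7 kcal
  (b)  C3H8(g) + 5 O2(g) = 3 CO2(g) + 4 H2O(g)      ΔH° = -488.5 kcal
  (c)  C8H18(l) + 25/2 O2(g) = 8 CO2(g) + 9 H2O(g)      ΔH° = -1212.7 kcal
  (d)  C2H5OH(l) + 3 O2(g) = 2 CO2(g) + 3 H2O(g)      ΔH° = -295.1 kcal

(a) reversed: +873.7 kcal
(b) reversed and × 3: (-3)·(-488.5) = +1465.5 kcal
(c) × 3: (3)·(-1212.7) = -3638.1 kcal
(d) reversed and × 3: (-3)·(-295.1) = +885.3 kcal
Summing the manipulated equations, ΔH° = (+873.7) + (+1465.5) + (-3638.1) + (+885.3) = -413.6 kcal

ΔH° = -413.6 kcal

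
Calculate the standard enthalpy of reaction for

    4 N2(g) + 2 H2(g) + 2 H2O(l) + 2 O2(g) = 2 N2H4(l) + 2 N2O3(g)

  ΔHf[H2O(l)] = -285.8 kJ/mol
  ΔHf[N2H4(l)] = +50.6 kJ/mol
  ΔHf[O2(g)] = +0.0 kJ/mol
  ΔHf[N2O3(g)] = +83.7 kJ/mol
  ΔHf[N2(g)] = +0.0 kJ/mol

Products: 2·(+50.6) + 2·(+83.7) = +268.6
Reactants: 4·(+0.0) + 2·(+0.0) + 2·(-285.8) + 2·(+0.0) = -571.6
ΔH° = (+268.6) − (-571.6) = 840.2 kJ/mol

ΔH° = 840.2 kJ/mol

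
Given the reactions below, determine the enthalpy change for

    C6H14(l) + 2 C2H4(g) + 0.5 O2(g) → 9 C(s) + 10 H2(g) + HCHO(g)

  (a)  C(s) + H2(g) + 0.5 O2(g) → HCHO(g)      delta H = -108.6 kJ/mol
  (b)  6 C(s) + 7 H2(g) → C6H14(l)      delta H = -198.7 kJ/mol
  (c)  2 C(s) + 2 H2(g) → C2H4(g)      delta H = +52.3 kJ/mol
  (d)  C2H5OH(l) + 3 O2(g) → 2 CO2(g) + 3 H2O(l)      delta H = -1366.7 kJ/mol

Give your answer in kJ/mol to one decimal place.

delta H = -14.5 kJ/mol

(a) as written: -108.6 kJ/mol
(b) reversed: +198.7 kJ/mol
(c) reversed and × 2: (-2)·(+52.3) = -104.6 kJ/mol
(d): not needed.
Combining the equations, delta H = (1)·(-108.6) + (-1)·(-198.7) + (-2)·(+52.3) = -14.5 kJ/mol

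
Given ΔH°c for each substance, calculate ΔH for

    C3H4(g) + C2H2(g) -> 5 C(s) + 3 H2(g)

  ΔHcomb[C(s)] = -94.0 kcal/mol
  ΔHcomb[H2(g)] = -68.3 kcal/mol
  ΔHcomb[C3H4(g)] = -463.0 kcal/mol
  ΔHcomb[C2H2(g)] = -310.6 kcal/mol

Using ΔH = Σ nΔHc°(reactants) − Σ nΔHc°(products):
= [1·(-463.0) + 1·(-310.6)] − [5·(-94.0) + 3·(-68.3)]
= -98.7 kcal/mol

ΔH = -98.7 kcal/mol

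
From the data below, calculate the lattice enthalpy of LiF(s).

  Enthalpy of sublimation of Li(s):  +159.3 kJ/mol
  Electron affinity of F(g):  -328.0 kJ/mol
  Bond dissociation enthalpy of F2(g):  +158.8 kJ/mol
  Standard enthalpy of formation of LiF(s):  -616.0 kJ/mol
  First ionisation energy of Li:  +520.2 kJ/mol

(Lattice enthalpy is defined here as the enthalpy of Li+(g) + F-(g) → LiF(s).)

ΔHf° = 1·ΔHsub + 1·(ΣIE) + 1/2·D(F2) + 1·EA + U
-616.0 = 1·(+159.3) + 1·(+520.2) + 1/2·(+158.8) + 1·(-328.0) + U
U = -616.0 − (+430.9) = -1046.9 kJ/mol

U = -1046.9 kJ/mol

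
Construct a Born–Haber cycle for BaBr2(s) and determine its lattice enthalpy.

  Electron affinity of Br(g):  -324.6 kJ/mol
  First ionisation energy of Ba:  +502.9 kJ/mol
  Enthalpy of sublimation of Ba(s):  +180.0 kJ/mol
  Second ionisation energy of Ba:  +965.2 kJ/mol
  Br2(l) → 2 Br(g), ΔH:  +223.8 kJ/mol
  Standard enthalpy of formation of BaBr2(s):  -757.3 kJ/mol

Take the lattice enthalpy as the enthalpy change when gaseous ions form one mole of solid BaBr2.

ΔHf° = 1·ΔHsub + 1·(ΣIE) + 1·D(Br2) + 2·EA + U
-757.3 = 1·(+180.0) + 1·(+1468.1) + 1·(+223.8) + 2·(-324.6) + U
U = -757.3 − (+1222.7) = -1980.0 kJ/mol

U = -1980.0 kJ/mol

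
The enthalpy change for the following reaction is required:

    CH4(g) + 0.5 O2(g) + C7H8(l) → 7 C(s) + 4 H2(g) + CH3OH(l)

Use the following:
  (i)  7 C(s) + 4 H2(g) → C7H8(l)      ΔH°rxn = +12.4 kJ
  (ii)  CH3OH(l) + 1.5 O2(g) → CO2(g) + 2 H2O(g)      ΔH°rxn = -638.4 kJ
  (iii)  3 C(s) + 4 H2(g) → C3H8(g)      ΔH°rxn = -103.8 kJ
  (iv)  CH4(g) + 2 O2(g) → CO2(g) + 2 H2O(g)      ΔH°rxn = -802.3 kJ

ΔH°rxn = -176.3 kJ

(i) reversed (C7H8(l) must end up as a reactant): -12.4 kJ
(ii) reversed (CH3OH(l) must end up as a product): +638.4 kJ
(iii): not needed (C3H8(g) appears nowhere else).
(iv) as written (CH4(g) already on the reactant side): -802.3 kJ
Summing the manipulated equations, ΔH°rxn = (-12.4) + (+638.4) + (-802.3) = -176.3 kJ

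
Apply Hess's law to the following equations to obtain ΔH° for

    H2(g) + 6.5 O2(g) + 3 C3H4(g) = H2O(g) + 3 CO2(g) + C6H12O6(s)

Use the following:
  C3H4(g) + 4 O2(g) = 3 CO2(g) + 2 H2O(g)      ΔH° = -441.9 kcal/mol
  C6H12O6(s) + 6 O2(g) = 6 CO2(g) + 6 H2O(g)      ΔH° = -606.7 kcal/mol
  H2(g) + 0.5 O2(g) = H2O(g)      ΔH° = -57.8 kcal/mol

equation 1 × 3 (×3 to match 3 C3H4(g) in the target): (3)·(-441.9) = -1325.7 kcal/mol
equation 2 reversed (reverse to put C6H12O6(s) on the product side): +606.7 kcal/mol
equation 3 as written (H2(g) already on the reactant side): -57.8 kcal/mol
Summing the manipulated equations, ΔH° = (-1325.7) + (+606.7) + (-57.8) = -776.8 kcal/mol

ΔH° = -776.8 kcal/mol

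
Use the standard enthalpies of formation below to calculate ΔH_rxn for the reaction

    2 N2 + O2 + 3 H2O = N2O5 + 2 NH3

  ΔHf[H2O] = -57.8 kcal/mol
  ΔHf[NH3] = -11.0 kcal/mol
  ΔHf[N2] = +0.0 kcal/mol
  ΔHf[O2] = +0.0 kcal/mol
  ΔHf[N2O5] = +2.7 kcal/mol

ΔH_rxn = 154.1 kcal/mol

ΔH°rxn = Σ nΔHf°(products) − Σ nΔHf°(reactants).
Products: 1·(+2.7) + 2·(-11.0) = -19.3
Reactants: 2·(+0.0) + 1·(+0.0) + 3·(-57.8) = -173.4
ΔH_rxn = (-19.3) − (-173.4) = 154.1 kcal/mol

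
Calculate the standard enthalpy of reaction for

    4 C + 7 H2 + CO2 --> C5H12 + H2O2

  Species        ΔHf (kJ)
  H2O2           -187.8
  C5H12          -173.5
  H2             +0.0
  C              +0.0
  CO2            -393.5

ΔH°rxn = Σ nΔHf°(products) − Σ nΔHf°(reactants).
Products: 1·(-173.5) + 1·(-187.8) = -361.3
Reactants: 4·(+0.0) + 7·(+0.0) + 1·(-393.5) = -393.5
ΔH_rxn = (-361.3) − (-393.5) = 32.2 kJ

ΔH_rxn = 32.2 kJ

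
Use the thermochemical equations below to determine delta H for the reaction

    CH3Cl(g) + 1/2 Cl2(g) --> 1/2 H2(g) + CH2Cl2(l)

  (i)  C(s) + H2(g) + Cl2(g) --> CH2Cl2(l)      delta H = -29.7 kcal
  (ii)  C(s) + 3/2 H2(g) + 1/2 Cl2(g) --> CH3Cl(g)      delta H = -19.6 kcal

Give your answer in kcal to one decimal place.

delta H = -10.1 kcal

(i) as written: -29.7 kcal
(ii) reversed: +19.6 kcal
Combining the equations, delta H = (-29.7) + (+19.6) = -10.1 kcal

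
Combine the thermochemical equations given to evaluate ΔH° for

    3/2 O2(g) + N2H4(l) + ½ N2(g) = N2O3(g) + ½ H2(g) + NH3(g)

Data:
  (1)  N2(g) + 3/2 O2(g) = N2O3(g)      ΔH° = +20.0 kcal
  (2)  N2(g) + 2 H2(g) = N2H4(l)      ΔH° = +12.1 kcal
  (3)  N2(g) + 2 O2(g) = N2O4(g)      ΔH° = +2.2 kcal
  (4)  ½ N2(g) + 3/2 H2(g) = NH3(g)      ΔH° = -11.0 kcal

(1) as written: +20.0 kcal
(2) reversed: -12.1 kcal
(3): not needed.
(4) as written: -11.0 kcal
ΔH° = (+20.0) + (-12.1) + (-11.0) = -3.1 kcal

ΔH° = -3.1 kcal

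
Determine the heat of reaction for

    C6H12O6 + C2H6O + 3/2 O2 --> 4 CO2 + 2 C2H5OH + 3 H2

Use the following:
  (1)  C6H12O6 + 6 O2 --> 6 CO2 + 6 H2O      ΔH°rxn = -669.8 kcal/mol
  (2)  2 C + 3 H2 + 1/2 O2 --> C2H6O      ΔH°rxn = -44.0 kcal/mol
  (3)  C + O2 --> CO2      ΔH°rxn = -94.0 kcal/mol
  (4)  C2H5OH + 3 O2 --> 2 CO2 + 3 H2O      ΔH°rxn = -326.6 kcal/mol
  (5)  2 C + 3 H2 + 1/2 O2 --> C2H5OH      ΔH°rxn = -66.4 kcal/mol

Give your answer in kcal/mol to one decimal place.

(1) as written: -669.8 kcal/mol
(2) reversed: +44.0 kcal/mol
(3) × 2: (2)·(-94.0) = -188.0 kcal/mol
(4) reversed and × 2: (-2)·(-326.6) = +653.2 kcal/mol
(5): not needed.
ΔH°rxn = (1)·(-669.8) + (-1)·(-44.0) + (2)·(-94.0) + (-2)·(-326.6) = -160.6 kcal/mol

ΔH°rxn = -160.6 kcal/mol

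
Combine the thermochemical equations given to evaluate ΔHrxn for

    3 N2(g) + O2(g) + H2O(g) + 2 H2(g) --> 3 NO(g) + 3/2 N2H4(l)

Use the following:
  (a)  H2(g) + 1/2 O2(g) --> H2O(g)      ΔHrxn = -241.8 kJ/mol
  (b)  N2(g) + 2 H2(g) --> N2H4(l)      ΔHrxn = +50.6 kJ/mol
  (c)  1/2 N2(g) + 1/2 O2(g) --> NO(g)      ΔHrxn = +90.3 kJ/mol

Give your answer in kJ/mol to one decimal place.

(a) reversed: +241.8 kJ/mol
(b) × 3/2: (3/2)·(+50.6) = +75.9 kJ/mol
(c) × 3: (3)·(+90.3) = +270.9 kJ/mol
By Hess's law, ΔHrxn = (+241.8) + (+75.9) + (+270.9) = 588.6 kJ/mol

ΔHrxn = 588.6 kJ/mol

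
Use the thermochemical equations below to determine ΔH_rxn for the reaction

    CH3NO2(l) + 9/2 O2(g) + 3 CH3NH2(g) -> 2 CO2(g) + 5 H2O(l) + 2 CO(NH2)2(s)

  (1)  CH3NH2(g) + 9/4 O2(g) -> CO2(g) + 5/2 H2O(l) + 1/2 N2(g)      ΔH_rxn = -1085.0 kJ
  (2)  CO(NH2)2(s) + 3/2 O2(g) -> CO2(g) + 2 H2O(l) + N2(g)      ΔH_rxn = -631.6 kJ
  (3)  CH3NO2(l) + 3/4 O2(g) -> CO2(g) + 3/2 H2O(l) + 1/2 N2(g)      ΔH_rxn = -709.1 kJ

(1) × 3: (3)·(-1085.0) = -3255.0 kJ
(2) reversed and × 2: (-2)·(-631.6) = +1263.2 kJ
(3) as written: -709.1 kJ
Combining the equations, ΔH_rxn = (3)·(-1085.0) + (-2)·(-631.6) + (1)·(-709.1) = -2700.9 kJ

ΔH_rxn = -2700.9 kJ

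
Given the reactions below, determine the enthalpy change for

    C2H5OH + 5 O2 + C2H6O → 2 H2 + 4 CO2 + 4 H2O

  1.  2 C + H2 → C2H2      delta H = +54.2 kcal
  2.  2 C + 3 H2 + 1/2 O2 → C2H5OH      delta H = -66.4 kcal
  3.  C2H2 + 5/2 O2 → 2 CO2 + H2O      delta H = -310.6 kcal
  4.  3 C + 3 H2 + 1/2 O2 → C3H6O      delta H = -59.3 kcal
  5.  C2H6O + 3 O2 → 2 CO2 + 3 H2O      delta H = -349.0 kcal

delta H = -539.0 kcal

eq. 1 as written: +54.2 kcal
eq. 2 reversed (reverse to put C2H5OH on the reactant side): +66.4 kcal
eq. 3 as written: -310.6 kcal
eq. 4: not needed (C3H6O appears nowhere else).
eq. 5 as written (C2H6O already on the reactant side): -349.0 kcal
delta H = (+54.2) + (+66.4) + (-310.6) + (-349.0) = -539.0 kcal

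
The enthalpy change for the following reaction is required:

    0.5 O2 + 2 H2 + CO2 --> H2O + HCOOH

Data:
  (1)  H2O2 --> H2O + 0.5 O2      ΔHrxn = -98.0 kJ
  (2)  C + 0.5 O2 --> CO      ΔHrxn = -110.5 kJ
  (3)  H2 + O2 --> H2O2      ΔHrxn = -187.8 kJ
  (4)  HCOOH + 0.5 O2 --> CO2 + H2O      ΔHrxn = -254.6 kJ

(1) × 2: (2)·(-98.0) = -196.0 kJ
(2): not needed (C appears nowhere else).
(3) × 2 (×2 to match 2 H2 in the target): (2)·(-187.8) = -375.6 kJ
(4) reversed (reverse to put HCOOH on the product side): +254.6 kJ
ΔHrxn = (2)·(-98.0) + (2)·(-187.8) + (-1)·(-254.6) = -317.0 kJ

ΔHrxn = -317.0 kJ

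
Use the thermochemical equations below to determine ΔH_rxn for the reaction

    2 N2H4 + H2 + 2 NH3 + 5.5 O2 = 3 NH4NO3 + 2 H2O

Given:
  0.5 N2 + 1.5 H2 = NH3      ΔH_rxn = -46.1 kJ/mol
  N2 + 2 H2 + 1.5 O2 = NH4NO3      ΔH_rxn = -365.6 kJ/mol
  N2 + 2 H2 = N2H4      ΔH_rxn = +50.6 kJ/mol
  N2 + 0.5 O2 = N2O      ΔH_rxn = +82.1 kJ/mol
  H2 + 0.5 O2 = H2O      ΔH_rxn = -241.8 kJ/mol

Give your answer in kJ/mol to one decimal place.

ΔH_rxn = -1589.4 kJ/mol

equation 1 reversed and × 2: (-2)·(-46.1) = +92.2 kJ/mol
equation 2 × 3: (3)·(-365.6) = -1096.8 kJ/mol
equation 3 reversed and × 2: (-2)·(+50.6) = -101.2 kJ/mol
equation 4: not needed.
equation 5 × 2: (2)·(-241.8) = -483.6 kJ/mol
ΔH_rxn = (-2)·(-46.1) + (3)·(-365.6) + (-2)·(+50.6) + (2)·(-241.8) = -1589.4 kJ/mol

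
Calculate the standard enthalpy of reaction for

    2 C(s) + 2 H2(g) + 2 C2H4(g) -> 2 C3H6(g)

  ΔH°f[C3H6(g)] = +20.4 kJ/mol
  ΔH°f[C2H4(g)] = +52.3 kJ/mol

Products: 2·(+20.4) = +40.8
Reactants: 2·(+0.0) + 2·(+0.0) + 2·(+52.3) = +104.6
ΔH_rxn = (+40.8) − (+104.6) = -63.8 kJ/mol

ΔH_rxn = -63.8 kJ/mol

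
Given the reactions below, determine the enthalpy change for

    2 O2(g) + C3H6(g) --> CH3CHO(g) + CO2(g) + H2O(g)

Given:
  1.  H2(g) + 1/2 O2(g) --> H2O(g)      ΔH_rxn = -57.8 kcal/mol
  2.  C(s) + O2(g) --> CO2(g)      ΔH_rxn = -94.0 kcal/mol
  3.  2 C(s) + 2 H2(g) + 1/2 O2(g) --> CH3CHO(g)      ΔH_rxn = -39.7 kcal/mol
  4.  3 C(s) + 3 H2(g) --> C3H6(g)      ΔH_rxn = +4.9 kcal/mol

eq. 1 as written: -57.8 kcal/mol
eq. 2 as written: -94.0 kcal/mol
eq. 3 as written: -39.7 kcal/mol
eq. 4 reversed: -4.9 kcal/mol
Summing the manipulated equations, ΔH_rxn = (1)·(-57.8) + (1)·(-94.0) + (1)·(-39.7) + (-1)·(+4.9) = -196.4 kcal/mol

ΔH_rxn = -196.4 kcal/mol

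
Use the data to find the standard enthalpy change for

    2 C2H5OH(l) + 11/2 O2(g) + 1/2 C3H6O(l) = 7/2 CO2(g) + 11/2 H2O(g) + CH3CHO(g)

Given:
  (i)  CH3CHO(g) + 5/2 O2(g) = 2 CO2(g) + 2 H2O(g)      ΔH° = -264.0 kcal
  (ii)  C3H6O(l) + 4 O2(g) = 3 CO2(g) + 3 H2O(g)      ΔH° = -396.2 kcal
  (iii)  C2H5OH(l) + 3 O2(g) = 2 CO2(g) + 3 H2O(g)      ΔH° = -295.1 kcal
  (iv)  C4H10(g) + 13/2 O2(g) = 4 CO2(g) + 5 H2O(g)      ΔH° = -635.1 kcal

(i) reversed (CH3CHO(g) must end up as a product): +264.0 kcal
(ii) × 1/2 (×1/2 to match 1/2 C3H6O(l) in the target): (1/2)·(-396.2) = -198.1 kcal
(iii) × 2 (scale by 2 for the 2 C2H5OH(l)): (2)·(-295.1) = -590.2 kcal
(iv): not needed (C4H10(g) appears nowhere else).
Combining the equations, ΔH° = (+264.0) + (-198.1) + (-590.2) = -524.3 kcal

ΔH° = -524.3 kcal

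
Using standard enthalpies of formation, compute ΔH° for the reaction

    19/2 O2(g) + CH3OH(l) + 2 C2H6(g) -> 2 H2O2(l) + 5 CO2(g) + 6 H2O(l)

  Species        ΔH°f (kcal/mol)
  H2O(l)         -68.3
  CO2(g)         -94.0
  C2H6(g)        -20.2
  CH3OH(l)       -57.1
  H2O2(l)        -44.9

Products: 2·(-44.9) + 5·(-94.0) + 6·(-68.3) = -969.6
Reactants: 19/2·(+0.0) + 1·(-57.1) + 2·(-20.2) = -97.5
ΔH° = (-969.6) − (-97.5) = -872.1 kcal/mol

ΔH° = -872.1 kcal/mol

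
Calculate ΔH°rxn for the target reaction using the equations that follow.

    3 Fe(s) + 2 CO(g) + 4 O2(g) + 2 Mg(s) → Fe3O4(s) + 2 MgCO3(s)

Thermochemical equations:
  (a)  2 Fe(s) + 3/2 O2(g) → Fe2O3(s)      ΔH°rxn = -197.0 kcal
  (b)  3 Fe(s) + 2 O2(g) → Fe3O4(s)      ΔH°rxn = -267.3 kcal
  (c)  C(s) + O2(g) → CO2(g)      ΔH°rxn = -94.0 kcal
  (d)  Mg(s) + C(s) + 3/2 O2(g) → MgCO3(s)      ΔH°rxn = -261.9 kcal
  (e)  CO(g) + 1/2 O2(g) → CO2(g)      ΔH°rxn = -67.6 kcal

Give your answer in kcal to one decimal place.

ΔH°rxn = -738.3 kcal

(a): not needed.
(b) as written: -267.3 kcal
(c) reversed and × 2: (-2)·(-94.0) = +188.0 kcal
(d) × 2: (2)·(-261.9) = -523.8 kcal
(e) × 2: (2)·(-67.6) = -135.2 kcal
Combining the equations, ΔH°rxn = (1)·(-267.3) + (-2)·(-94.0) + (2)·(-261.9) + (2)·(-67.6) = -738.3 kcal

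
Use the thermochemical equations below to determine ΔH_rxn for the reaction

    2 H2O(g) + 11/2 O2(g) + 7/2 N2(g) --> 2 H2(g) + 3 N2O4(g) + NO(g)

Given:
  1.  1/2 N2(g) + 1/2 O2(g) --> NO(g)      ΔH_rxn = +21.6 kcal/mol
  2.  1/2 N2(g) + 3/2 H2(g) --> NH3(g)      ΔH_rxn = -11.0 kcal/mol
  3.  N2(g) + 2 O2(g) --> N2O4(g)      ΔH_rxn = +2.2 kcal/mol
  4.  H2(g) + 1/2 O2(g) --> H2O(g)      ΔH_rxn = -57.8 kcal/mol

eq. 1 as written: +21.6 kcal/mol
eq. 2: not needed.
eq. 3 × 3: (3)·(+2.2) = +6.6 kcal/mol
eq. 4 reversed and × 2: (-2)·(-57.8) = +115.6 kcal/mol
ΔH_rxn = (+21.6) + (+6.6) + (+115.6) = 143.8 kcal/mol

ΔH_rxn = 143.8 kcal/mol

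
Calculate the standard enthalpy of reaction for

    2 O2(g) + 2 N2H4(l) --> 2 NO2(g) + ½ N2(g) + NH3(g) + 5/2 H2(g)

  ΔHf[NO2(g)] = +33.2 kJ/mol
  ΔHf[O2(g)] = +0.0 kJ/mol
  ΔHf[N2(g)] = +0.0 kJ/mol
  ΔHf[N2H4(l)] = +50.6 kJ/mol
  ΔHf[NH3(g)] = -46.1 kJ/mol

ΔH° = -80.9 kJ/mol

ΔH°rxn = Σ nΔHf°(products) − Σ nΔHf°(reactants).
Products: 2·(+33.2) + 1/2·(+0.0) + 1·(-46.1) + 5/2·(+0.0) = +20.3
Reactants: 2·(+0.0) + 2·(+50.6) = +101.2
ΔH° = (+20.3) − (+101.2) = -80.9 kJ/mol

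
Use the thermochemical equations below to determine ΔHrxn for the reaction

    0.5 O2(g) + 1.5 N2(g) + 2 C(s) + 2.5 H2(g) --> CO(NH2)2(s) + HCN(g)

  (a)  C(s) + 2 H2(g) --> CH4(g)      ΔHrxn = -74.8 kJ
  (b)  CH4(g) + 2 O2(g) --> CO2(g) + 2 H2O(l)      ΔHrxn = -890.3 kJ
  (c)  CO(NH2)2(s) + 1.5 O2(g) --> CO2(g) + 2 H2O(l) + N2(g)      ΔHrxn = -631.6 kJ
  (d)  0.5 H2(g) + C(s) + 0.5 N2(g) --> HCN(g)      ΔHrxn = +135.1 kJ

(a) as written: -74.8 kJ
(b) as written: -890.3 kJ
(c) reversed (reverse to put CO(NH2)2(s) on the product side): +631.6 kJ
(d) as written (HCN(g) already on the product side): +135.1 kJ
By Hess's law, ΔHrxn = (-74.8) + (-890.3) + (+631.6) + (+135.1) = -198.4 kJ

ΔHrxn = -198.4 kJ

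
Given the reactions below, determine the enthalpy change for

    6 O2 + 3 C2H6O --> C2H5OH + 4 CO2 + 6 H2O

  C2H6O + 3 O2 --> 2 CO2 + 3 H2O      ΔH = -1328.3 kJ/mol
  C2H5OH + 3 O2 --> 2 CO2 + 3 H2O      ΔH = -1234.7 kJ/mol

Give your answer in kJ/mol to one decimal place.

ΔH = -2750.2 kJ/mol

equation 1 × 3: (3)·(-1328.3) = -3984.9 kJ/mol
equation 2 reversed: +1234.7 kJ/mol
Since enthalpy is a state function, ΔH = (3)·(-1328.3) + (-1)·(-1234.7) = -2750.2 kJ/mol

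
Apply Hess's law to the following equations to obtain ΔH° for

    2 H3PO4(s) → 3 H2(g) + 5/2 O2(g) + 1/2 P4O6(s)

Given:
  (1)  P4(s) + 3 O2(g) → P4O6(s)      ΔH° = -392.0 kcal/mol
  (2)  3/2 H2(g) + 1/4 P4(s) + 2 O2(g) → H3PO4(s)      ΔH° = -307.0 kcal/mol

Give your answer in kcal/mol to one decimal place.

(1) × 1/2 (×1/2 to match 1/2 P4O6(s) in the target): (1/2)·(-392.0) = -196.0 kcal/mol
(2) reversed and × 2 (reverse to put H3PO4(s) on the reactant side; scale by 2 for the 2 H3PO4(s)): (-2)·(-307.0) = +614.0 kcal/mol
ΔH° = (1/2)·(-392.0) + (-2)·(-307.0) = 418.0 kcal/mol

ΔH° = 418.0 kcal/mol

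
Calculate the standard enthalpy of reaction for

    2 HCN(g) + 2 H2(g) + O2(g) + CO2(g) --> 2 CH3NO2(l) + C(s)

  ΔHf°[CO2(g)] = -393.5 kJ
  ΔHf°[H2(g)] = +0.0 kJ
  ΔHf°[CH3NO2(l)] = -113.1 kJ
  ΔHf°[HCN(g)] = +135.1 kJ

ΔH° = -102.9 kJ

Products: 2·(-113.1) + 1·(+0.0) = -226.2
Reactants: 2·(+135.1) + 2·(+0.0) + 1·(+0.0) + 1·(-393.5) = -123.3
ΔH° = (-226.2) − (-123.3) = -102.9 kJ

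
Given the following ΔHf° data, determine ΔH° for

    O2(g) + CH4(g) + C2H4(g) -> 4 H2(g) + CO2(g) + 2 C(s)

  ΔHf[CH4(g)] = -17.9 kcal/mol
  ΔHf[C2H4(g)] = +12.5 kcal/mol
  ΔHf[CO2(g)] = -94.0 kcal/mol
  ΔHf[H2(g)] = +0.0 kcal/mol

ΔH° = -88.6 kcal/mol

Products: 4·(+0.0) + 1·(-94.0) + 2·(+0.0) = -94.0
Reactants: 1·(+0.0) + 1·(-17.9) + 1·(+12.5) = -5.4
ΔH° = (-94.0) − (-5.4) = -88.6 kcal/mol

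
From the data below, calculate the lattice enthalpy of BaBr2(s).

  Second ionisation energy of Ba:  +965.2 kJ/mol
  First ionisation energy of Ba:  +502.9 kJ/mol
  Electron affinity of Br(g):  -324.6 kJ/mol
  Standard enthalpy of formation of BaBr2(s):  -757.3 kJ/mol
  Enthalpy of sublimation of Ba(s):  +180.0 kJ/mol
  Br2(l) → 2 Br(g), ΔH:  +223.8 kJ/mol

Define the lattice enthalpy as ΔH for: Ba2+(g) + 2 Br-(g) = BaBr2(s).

U = -1980.0 kJ/mol

ΔHf° = 1·ΔHsub + 1·(ΣIE) + 1·D(Br2) + 2·EA + U
-757.3 = 1·(+180.0) + 1·(+1468.1) + 1·(+223.8) + 2·(-324.6) + U
U = -757.3 − (+1222.7) = -1980.0 kJ/mol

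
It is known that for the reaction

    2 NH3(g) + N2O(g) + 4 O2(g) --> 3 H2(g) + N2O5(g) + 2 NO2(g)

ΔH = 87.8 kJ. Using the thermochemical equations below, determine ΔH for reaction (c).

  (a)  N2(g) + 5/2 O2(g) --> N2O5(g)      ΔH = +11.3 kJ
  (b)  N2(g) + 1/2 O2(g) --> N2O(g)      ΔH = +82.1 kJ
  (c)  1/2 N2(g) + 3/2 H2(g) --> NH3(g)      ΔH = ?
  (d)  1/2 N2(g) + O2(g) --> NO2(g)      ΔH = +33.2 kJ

ΔH = -46.1 kJ

(a) as written (N2O5(g) already on the product side): +11.3 kJ
(b) reversed (reverse to put N2O(g) on the reactant side): -82.1 kJ
(c) reversed and × 2 (NH3(g) must end up as a reactant; ×2 to match 2 NH3(g) in the target): contributes −2·x
(d) × 2 (×2 to match 2 NO2(g) in the target): (2)·(+33.2) = +66.4 kJ
+87.8 = (+11.3) + (-82.1) + (+66.4) − 2·x
x = (+87.8 − (-4.4)) / (-2) = -46.1 kJ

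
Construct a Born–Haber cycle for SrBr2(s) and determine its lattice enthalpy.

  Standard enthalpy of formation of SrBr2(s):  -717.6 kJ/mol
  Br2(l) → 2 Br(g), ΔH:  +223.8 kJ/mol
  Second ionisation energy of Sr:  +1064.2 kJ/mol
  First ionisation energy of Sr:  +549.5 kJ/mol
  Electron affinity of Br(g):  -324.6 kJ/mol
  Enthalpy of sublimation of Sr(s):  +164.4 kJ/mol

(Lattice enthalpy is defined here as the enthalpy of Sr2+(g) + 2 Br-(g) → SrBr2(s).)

U = -2070.3 kJ/mol

ΔHf° = 1·ΔHsub + 1·(ΣIE) + 1·D(Br2) + 2·EA + U
-717.6 = 1·(+164.4) + 1·(+1613.7) + 1·(+223.8) + 2·(-324.6) + U
U = -717.6 − (+1352.7) = -2070.3 kJ/mol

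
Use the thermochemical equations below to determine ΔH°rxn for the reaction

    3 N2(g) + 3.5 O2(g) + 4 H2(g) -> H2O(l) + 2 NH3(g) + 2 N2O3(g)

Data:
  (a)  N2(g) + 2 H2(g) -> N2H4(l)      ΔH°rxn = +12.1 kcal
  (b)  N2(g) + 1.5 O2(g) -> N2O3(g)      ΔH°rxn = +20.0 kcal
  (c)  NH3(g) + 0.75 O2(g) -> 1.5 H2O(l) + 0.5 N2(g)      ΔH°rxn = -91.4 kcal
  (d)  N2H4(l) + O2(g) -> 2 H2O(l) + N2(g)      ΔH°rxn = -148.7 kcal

ΔH°rxn = -50.4 kcal

(a) × 2: (2)·(+12.1) = +24.2 kcal
(b) × 2: (2)·(+20.0) = +40.0 kcal
(c) reversed and × 2: (-2)·(-91.4) = +182.8 kcal
(d) × 2: (2)·(-148.7) = -297.4 kcal
Combining the equations, ΔH°rxn = (2)·(+12.1) + (2)·(+20.0) + (-2)·(-91.4) + (2)·(-148.7) = -50.4 kcal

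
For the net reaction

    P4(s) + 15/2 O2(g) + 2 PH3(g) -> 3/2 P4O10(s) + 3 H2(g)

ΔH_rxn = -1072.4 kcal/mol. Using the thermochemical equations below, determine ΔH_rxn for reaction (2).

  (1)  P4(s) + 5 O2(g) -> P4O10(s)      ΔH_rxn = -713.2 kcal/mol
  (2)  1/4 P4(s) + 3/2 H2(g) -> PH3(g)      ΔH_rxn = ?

ΔH_rxn = 1.3 kcal/mol

(1) × 3/2: (3/2)·(-713.2) = -1069.8 kcal/mol
(2) reversed and × 2: contributes −2·x
-1072.4 = (-1069.8) − 2·x
x = (-1072.4 − (-1069.8)) / (-2) = 1.3 kcal/mol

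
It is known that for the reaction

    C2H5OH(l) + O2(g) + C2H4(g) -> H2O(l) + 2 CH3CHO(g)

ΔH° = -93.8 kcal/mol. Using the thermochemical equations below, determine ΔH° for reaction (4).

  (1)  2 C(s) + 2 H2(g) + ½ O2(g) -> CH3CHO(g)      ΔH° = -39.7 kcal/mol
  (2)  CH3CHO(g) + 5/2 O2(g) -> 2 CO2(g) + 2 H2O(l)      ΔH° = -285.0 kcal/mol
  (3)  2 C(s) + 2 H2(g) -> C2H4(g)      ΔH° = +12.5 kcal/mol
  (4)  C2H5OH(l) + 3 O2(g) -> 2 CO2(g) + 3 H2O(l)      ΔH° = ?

ΔH° = -326.6 kcal/mol

(1) as written: -39.7 kcal/mol
(2) reversed: +285.0 kcal/mol
(3) reversed: -12.5 kcal/mol
(4) as written: contributes x
-93.8 = (-39.7) + (+285.0) + (-12.5) + x
x = (-93.8 − (+232.8)) / (1) = -326.6 kcal/mol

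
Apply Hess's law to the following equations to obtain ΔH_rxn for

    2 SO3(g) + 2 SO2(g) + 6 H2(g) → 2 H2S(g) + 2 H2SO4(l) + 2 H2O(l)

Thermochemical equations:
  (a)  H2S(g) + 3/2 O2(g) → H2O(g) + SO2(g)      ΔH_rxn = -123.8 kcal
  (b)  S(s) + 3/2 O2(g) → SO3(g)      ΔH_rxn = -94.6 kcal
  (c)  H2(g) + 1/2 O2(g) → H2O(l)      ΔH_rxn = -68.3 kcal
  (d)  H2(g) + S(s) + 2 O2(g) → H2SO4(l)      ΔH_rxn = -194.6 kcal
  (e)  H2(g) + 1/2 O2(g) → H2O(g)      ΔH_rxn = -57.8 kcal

(a) reversed and × 2: (-2)·(-123.8) = +247.6 kcal
(b) reversed and × 2: (-2)·(-94.6) = +189.2 kcal
(c) × 2: (2)·(-68.3) = -136.6 kcal
(d) × 2: (2)·(-194.6) = -389.2 kcal
(e) × 2: (2)·(-57.8) = -115.6 kcal
By Hess's law, ΔH_rxn = (-2)·(-123.8) + (-2)·(-94.6) + (2)·(-68.3) + (2)·(-194.6) + (2)·(-57.8) = -204.6 kcal

ΔH_rxn = -204.6 kcal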